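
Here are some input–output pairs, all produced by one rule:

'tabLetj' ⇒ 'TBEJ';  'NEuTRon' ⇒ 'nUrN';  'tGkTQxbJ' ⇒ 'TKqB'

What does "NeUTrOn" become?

The transformation: flip the case of every letter, then keep every other character starting from the first (positions 1st, 3rd, 5th, ...).
Starting from "NeUTrOn": after the first operation, "nEutRoN"; after the second, "nuRN".

nuRN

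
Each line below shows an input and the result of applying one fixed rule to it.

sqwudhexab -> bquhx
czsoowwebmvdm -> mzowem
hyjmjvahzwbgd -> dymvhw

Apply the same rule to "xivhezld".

dihz

Each output is the input with this applied: move the last 2 characters to the front (rotate right by 2), then keep every other character starting from the second (positions 2nd, 4th, 6th, ...).
"xivhezld" → "ldxivhez" → "dihz".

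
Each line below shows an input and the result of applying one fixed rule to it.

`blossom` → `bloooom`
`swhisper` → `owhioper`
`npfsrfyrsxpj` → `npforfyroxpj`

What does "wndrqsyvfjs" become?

wndrqoyvfjo

Rule — replace every "s" with "o".
"wndrqsyvfjs" → "wndrqoyvfjo".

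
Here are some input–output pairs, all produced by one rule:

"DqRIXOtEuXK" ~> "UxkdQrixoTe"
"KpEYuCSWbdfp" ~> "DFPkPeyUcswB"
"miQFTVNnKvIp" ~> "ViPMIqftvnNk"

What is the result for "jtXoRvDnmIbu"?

iBUJTxOrVdNM

The pattern: move the last 3 characters to the front (rotate right by 3), then flip the case of every letter.
On "jtXoRvDnmIbu": the first step gives "IbujtXoRvDnm", and the second then gives "iBUJTxOrVdNM".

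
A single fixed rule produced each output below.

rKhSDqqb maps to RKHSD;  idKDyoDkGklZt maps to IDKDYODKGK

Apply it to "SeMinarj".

SEMIN

Looking at the pairs, the operation is to delete the last 3 characters, then convert every letter to uppercase.
On "SeMinarj": the first step gives "SeMin", and the second then gives "SEMIN".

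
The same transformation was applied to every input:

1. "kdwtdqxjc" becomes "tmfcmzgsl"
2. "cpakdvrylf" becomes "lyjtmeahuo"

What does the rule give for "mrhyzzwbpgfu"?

The rule is to shift every letter 9 places forward in the alphabet (wrapping around).
"mrhyzzwbpgfu" → "vaqhiifkypod".

vaqhiifkypod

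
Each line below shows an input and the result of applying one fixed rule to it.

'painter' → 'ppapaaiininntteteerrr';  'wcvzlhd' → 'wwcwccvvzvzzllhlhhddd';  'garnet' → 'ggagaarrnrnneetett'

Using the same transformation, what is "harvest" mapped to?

In each case the input is transformed by: repeat every character 3 times, then swap each adjacent pair of characters (1↔2, 3↔4, ...).
"harvest" → "hhahaarrvrvveesessttt".

hhahaarrvrvveesessttt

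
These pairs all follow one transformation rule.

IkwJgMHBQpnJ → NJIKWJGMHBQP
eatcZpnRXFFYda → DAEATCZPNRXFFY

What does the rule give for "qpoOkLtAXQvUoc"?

OCQPOOKLTAXQVU

In each case the input is transformed by: move the last 2 characters to the front (rotate right by 2), then convert every letter to uppercase.
Starting from "qpoOkLtAXQvUoc": after the first operation, "ocqpoOkLtAXQvU"; after the second, "OCQPOOKLTAXQVU".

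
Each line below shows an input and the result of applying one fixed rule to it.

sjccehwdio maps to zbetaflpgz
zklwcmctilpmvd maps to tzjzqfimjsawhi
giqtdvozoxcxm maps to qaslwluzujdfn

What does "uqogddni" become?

The transformation: shift every letter 3 places backward in the alphabet (wrapping around), then move the first 3 characters to the end (rotate left by 3).
"uqogddni" → "rnldaakf" → "daakfrnl".

daakfrnl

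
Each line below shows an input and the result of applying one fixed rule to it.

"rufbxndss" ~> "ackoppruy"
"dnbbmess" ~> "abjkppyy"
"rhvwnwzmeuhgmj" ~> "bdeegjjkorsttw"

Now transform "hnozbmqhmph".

What's happening: shift every letter 3 places backward in the alphabet (wrapping around), then sort the characters into alphabetical order.
Working it through for "hnozbmqhmph": intermediate "eklwyjnejme", final "eeejjklmnwy".
(Check on "rufbxndss": → "orcyukapp" → "ackoppruy" ✓)

eeejjklmnwy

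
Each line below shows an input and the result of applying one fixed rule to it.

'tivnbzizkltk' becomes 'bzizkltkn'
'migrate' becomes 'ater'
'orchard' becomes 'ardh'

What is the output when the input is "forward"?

ardw

The transformation: delete the first 3 characters, then move the first character to the end.
Working it through for "forward": intermediate "ward", final "ardw".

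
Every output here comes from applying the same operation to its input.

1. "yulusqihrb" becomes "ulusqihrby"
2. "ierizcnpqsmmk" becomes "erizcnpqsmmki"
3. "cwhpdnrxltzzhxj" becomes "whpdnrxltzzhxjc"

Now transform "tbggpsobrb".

bggpsobrbt

In each case the input is transformed by: move the first character to the end.
"tbggpsobrb" → "bggpsobrbt".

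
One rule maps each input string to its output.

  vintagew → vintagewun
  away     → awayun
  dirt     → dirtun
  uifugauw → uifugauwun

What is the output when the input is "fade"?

Looking at the pairs, the operation is to append "un".
Applying that to "fade" gives "fadeun".

fadeun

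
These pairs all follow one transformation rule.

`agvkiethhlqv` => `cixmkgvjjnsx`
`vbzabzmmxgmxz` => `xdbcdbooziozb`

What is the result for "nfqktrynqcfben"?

In each case the input is transformed by: shift every letter 2 places forward in the alphabet (wrapping around).
So "nfqktrynqcfben" becomes "phsmvtapsehdgp".

phsmvtapsehdgp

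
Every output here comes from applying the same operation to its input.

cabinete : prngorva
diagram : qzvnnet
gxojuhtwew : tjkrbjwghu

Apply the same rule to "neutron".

The rule is to shift every letter 13 places forward in the alphabet (wrapping around) — i.e. ROT13, then take characters alternately from the front and the back (1st, last, 2nd, 2nd-last, ...).
Working it through for "neutron": intermediate "arhgeba", final "aarbheg".

aarbheg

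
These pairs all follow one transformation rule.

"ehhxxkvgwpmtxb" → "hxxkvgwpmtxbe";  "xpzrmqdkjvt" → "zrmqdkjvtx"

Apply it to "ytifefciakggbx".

ifefciakggbxy

In each case the input is transformed by: move the first 2 characters to the end (rotate left by 2), then delete the last character.
Starting from "ytifefciakggbx": after the first operation, "ifefciakggbxyt"; after the second, "ifefciakggbxy".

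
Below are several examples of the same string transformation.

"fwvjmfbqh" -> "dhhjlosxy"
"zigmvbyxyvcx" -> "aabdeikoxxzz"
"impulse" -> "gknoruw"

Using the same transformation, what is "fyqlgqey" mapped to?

Rule — shift every letter 2 places forward in the alphabet (wrapping around), then sort the characters into alphabetical order.
Working it through for "fyqlgqey": intermediate "hasnisga", final "aaghinss".

aaghinss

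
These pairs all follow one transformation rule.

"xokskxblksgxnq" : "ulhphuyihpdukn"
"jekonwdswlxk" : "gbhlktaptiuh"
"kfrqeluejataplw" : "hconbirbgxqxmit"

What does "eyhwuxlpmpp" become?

bvetruimjmm

Looking at the pairs, the operation is to shift every letter 3 places backward in the alphabet (wrapping around).
For "eyhwuxlpmpp" the result is "bvetruimjmm".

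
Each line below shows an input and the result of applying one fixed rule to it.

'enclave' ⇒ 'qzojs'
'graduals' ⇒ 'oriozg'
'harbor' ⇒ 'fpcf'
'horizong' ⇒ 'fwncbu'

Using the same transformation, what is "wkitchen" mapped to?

Looking at the pairs, the operation is to delete the first 2 characters, then shift every letter 12 places backward in the alphabet (wrapping around).
Applying both steps to "wkitchen": "itchen", then "whqvsb".

whqvsb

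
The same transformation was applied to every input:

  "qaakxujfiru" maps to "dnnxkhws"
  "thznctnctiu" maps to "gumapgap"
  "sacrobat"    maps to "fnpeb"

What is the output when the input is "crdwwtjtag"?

peqjjgw

Looking at the pairs, the operation is to shift every letter 13 places forward in the alphabet (wrapping around) — i.e. ROT13, then delete the last 3 characters.
Applying both steps to "crdwwtjtag": "peqjjgwgnt", then "peqjjgw".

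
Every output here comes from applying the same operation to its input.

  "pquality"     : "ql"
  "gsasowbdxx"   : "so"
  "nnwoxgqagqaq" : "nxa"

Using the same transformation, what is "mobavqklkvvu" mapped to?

Rule — keep one character in every 3, starting at position 2 (positions 2nd, 5th, 8th, ...), then delete the last character.
On "mobavqklkvvu": the first step gives "ovlv", and the second then gives "ovl".

ovl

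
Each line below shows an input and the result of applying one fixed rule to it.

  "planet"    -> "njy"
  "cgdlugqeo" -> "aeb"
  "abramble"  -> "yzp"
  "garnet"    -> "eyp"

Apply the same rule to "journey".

The transformation: shift every letter 2 places backward in the alphabet (wrapping around), then keep only the first 3 characters.
So "journey" becomes "hms".

hms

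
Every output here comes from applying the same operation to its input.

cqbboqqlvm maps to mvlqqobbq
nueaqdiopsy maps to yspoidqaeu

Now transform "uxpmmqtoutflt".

tlftuotqmmpx

The rule is to reverse the string, then delete the last character.
"uxpmmqtoutflt" → "tlftuotqmmpxu" → "tlftuotqmmpx".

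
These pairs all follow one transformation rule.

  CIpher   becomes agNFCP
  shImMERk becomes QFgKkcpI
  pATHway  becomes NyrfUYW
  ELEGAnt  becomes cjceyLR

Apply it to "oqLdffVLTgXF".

What's happening: flip the case of every letter, then shift every letter 2 places backward in the alphabet (wrapping around).
For "oqLdffVLTgXF", step one produces "OQlDFFvltGxf"; step two turns that into "MOjBDDtjrEvd".

MOjBDDtjrEvd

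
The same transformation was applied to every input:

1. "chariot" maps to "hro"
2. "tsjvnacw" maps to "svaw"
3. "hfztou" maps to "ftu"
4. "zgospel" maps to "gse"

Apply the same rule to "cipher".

In each case the input is transformed by: keep every other character starting from the second (positions 2nd, 4th, 6th, ...).
On "cipher" that produces "ihr".

ihr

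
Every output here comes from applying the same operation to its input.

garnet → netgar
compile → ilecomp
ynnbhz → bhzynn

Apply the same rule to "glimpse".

Looking at the pairs, the operation is to move the last 3 characters to the front (rotate right by 3).
On "glimpse" that produces "pseglim".

pseglim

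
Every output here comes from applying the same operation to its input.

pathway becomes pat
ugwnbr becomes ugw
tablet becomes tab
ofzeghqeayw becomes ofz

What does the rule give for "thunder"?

What's happening: keep only the first 3 characters.
So "thunder" becomes "thu".

thu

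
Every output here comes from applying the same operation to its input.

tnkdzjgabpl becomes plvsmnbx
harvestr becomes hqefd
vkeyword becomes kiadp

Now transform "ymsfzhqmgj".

Rule — delete the first 3 characters, then shift every letter 12 places forward in the alphabet (wrapping around).
Applying both steps to "ymsfzhqmgj": "fzhqmgj", then "rltcysv".

rltcysv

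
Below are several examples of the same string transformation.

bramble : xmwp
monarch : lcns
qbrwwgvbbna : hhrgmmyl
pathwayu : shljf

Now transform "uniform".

In each case the input is transformed by: delete the first 3 characters, then shift every letter 11 places forward in the alphabet (wrapping around).
Starting from "uniform": after the first operation, "form"; after the second, "qzcx".

qzcx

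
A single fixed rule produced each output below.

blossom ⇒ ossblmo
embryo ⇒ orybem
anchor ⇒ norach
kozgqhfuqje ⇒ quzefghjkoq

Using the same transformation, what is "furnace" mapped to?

The transformation: sort the characters into alphabetical order, then move the last 3 characters to the front (rotate right by 3).
On "furnace" that produces "nruacef".
(Check on "anchor": → "achnor" → "norach" ✓)

nruacef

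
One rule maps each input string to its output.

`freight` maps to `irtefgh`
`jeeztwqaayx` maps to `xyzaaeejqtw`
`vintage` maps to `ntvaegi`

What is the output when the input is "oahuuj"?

The rule is to sort the characters into alphabetical order, then move the last 3 characters to the front (rotate right by 3).
On "oahuuj": the first step gives "ahjouu", and the second then gives "ouuahj".

ouuahj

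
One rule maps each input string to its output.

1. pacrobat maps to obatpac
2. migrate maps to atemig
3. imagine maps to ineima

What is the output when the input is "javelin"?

linjav

In each case the input is transformed by: move the first 3 characters to the end (rotate left by 3), then delete the first character.
"javelin" → "elinjav" → "linjav".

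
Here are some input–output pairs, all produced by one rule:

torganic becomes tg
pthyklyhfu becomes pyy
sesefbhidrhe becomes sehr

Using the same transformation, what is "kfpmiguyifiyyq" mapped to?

Each output is the input with this applied: move the last 2 characters to the front (rotate right by 2), then keep one character in every 3, starting at position 3 (positions 3rd, 6th, 9th, ...).
Applying both steps to "kfpmiguyifiyyq": "yqkfpmiguyifiy", then "kmuf".

kmuf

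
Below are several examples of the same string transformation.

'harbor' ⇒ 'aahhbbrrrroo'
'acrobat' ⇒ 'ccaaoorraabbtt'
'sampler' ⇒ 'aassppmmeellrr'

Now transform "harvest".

aahhvvrrsseett

The rule is to swap each adjacent pair of characters (1↔2, 3↔4, ...), then double every character.
"harvest" → "ahvrset" → "aahhvvrrsseett".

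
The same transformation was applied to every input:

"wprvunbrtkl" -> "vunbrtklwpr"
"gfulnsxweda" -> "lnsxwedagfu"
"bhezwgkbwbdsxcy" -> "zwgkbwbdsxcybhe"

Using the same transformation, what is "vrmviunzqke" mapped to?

In each case the input is transformed by: move the first 3 characters to the end (rotate left by 3).
On "vrmviunzqke" that produces "viunzqkevrm".

viunzqkevrm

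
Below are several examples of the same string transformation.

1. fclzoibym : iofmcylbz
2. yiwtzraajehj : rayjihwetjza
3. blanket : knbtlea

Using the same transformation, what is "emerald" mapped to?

Rule — take characters alternately from the front and the back (1st, last, 2nd, 2nd-last, ...), then move the last 2 characters to the front (rotate right by 2).
Applying both steps to "emerald": "edmlear", then "aredmle".

aredmle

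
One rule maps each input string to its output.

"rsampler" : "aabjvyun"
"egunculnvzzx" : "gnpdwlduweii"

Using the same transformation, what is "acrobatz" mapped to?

Rule — shift every letter 9 places forward in the alphabet (wrapping around), then move the last character to the front.
For "acrobatz", step one produces "jlaxkjci"; step two turns that into "ijlaxkjc".

ijlaxkjc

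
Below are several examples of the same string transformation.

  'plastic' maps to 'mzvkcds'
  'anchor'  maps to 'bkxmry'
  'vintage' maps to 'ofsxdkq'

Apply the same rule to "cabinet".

The rule is to move the last character to the front, then shift every letter 10 places forward in the alphabet (wrapping around).
Doing the same to "cabinet": "dmklsxo".

dmklsxo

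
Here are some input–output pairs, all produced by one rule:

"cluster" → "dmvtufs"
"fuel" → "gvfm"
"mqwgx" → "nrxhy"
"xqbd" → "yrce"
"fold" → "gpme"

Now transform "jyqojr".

The transformation: shift every letter 1 place forward in the alphabet (wrapping around).
For "jyqojr" the result is "kzrpks".

kzrpks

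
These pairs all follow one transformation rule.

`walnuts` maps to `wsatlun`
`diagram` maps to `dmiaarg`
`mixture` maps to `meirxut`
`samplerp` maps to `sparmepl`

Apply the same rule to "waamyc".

Looking at the pairs, the operation is to take characters alternately from the front and the back (1st, last, 2nd, 2nd-last, ...).
For "waamyc" the result is "wcayam".

wcayam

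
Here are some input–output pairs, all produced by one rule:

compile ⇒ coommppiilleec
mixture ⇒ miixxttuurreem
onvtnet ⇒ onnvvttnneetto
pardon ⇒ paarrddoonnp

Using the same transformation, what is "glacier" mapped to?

gllaacciieerrg

The transformation: double every character, then move the first character to the end.
Starting from "glacier": after the first operation, "ggllaacciieerr"; after the second, "gllaacciieerrg".
(Check on "mixture": → "mmiixxttuurree" → "miixxttuurreem" ✓)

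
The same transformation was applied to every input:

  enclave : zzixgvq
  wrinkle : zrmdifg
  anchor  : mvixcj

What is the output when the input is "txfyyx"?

sosatt

The pattern: move the last character to the front, then shift every letter 5 places backward in the alphabet (wrapping around).
Working it through for "txfyyx": intermediate "xtxfyy", final "sosatt".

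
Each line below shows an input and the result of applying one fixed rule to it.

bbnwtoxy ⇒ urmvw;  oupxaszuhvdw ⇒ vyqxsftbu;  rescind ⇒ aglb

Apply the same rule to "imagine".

The rule is to delete the first 3 characters, then shift every letter 2 places backward in the alphabet (wrapping around).
Starting from "imagine": after the first operation, "gine"; after the second, "eglc".

eglc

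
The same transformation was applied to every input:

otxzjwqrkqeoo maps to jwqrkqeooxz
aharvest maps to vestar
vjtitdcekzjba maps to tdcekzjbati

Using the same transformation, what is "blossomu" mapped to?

Each output is the input with this applied: delete the first 2 characters, then move the first 2 characters to the end (rotate left by 2).
For "blossomu", step one produces "ossomu"; step two turns that into "somuos".

somuos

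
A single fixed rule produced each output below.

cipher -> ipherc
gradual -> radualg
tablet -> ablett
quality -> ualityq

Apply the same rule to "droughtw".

roughtwd

The transformation: move the first character to the end.
Doing the same to "droughtw": "roughtwd".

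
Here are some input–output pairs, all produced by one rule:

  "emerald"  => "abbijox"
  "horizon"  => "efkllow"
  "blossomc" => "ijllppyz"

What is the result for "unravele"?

bbikorsx

In each case the input is transformed by: shift every letter 3 places backward in the alphabet (wrapping around), then sort the characters into alphabetical order.
Starting from "unravele": after the first operation, "rkoxsbib"; after the second, "bbikorsx".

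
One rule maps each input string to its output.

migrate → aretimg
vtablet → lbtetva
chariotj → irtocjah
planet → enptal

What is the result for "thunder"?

Rule — move the first 3 characters to the end (rotate left by 3), then swap each adjacent pair of characters (1↔2, 3↔4, ...).
Doing the same to "thunder": "dnrehtu".
(Check on "chariotj": → "riotjcha" → "irtocjah" ✓)

dnrehtu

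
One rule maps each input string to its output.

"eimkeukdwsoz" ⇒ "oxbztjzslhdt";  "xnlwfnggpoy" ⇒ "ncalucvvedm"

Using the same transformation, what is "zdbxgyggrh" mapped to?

What's happening: shift every letter 11 places backward in the alphabet (wrapping around), then swap the first and last characters.
Starting from "zdbxgyggrh": after the first operation, "osqmvnvvgw"; after the second, "wsqmvnvvgo".
(Check on "eimkeukdwsoz": → "txbztjzslhdo" → "oxbztjzslhdt" ✓)

wsqmvnvvgo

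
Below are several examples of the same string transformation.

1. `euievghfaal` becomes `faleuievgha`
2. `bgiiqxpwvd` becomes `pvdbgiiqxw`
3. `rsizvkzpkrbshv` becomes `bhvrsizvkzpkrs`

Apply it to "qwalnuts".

Looking at the pairs, the operation is to move the last 3 characters to the front (rotate right by 3), then swap the first and last characters.
For "qwalnuts", step one produces "utsqwaln"; step two turns that into "ntsqwalu".

ntsqwalu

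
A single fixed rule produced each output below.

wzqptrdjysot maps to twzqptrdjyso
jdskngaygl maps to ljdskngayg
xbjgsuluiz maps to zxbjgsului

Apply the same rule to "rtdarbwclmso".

ortdarbwclms

The rule is to move the last character to the front.
"rtdarbwclmso" → "ortdarbwclms".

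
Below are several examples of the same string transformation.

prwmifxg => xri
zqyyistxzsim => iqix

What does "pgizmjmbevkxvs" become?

What's happening: move the last 3 characters to the front (rotate right by 3), then keep one character in every 3, starting at position 2 (positions 2nd, 5th, 8th, ...).
On "pgizmjmbevkxvs": the first step gives "xvspgizmjmbevk", and the second then gives "vgmbk".
(Check on "zqyyistxzsim": → "simzqyyistxz" → "iqix" ✓)

vgmbk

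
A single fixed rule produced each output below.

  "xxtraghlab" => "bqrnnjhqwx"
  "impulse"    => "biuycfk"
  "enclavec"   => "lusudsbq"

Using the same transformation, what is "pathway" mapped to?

In each case the input is transformed by: move the last 3 characters to the front (rotate right by 3), then shift every letter 10 places backward in the alphabet (wrapping around).
For "pathway", step one produces "waypath"; step two turns that into "mqofqjx".

mqofqjx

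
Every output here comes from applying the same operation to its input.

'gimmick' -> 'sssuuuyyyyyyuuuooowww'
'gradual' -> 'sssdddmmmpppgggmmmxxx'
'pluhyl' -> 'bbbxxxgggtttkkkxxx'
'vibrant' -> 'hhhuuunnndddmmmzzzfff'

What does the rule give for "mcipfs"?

Each output is the input with this applied: repeat every character 3 times, then shift every letter 12 places forward in the alphabet (wrapping around).
For "mcipfs", step one produces "mmmccciiipppfffsss"; step two turns that into "yyyooouuubbbrrreee".
(Check on "gradual": → "gggrrraaaddduuuaaalll" → "sssdddmmmpppgggmmmxxx" ✓)

yyyooouuubbbrrreee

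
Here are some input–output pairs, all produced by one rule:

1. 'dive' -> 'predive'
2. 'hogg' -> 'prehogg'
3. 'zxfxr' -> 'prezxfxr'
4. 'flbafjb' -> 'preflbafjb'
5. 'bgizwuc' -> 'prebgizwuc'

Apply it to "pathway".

prepathway

What's happening: prepend "pre".
So "pathway" becomes "prepathway".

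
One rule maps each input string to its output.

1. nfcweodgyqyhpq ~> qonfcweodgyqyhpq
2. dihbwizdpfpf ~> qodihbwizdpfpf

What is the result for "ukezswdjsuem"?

qoukezswdjsuem

In each case the input is transformed by: prepend "qo".
On "ukezswdjsuem" that produces "qoukezswdjsuem".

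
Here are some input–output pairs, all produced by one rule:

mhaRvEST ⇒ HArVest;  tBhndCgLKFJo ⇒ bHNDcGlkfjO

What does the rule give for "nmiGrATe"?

The pattern: flip the case of every letter, then delete the first character.
Applying both steps to "nmiGrATe": "NMIgRatE", then "MIgRatE".
(Check on "mhaRvEST": → "MHArVest" → "HArVest" ✓)

MIgRatE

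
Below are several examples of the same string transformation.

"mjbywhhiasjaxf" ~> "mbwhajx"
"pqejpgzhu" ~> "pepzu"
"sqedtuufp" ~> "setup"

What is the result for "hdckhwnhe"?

The transformation: keep every other character starting from the first (positions 1st, 3rd, 5th, ...).
For "hdckhwnhe" the result is "hchne".

hchne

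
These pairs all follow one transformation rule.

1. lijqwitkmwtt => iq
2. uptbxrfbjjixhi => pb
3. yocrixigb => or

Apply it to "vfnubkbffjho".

fu

The transformation: keep every other character starting from the second (positions 2nd, 4th, 6th, ...), then keep only the first 2 characters.
On "vfnubkbffjho": the first step gives "fukfjo", and the second then gives "fu".
(Check on "uptbxrfbjjixhi": → "pbrbjxi" → "pb" ✓)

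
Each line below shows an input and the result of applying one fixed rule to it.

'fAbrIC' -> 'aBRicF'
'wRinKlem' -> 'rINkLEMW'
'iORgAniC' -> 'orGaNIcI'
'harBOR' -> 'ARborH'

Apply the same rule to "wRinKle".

Rule — move the first character to the end, then flip the case of every letter.
On "wRinKle": the first step gives "RinKlew", and the second then gives "rINkLEW".

rINkLEW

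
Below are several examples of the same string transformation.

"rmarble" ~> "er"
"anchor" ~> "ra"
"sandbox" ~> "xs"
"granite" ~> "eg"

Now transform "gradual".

Each output is the input with this applied: move the first character to the end, then keep only the last 2 characters.
On "gradual": the first step gives "radualg", and the second then gives "lg".
(Check on "rmarble": → "marbler" → "er" ✓)

lg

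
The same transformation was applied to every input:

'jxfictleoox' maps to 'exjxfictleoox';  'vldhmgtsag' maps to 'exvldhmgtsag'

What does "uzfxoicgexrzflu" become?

exuzfxoicgexrzflu

The pattern: prepend "ex".
Applying that to "uzfxoicgexrzflu" gives "exuzfxoicgexrzflu".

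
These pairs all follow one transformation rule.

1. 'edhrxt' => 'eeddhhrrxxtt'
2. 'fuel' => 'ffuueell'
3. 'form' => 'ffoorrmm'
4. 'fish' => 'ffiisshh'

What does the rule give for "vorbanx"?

Looking at the pairs, the operation is to double every character.
So "vorbanx" becomes "vvoorrbbaannxx".

vvoorrbbaannxx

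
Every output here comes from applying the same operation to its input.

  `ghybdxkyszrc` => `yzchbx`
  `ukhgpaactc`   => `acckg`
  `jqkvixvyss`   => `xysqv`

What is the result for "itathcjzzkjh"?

In each case the input is transformed by: keep every other character starting from the second (positions 2nd, 4th, 6th, ...), then move the last 3 characters to the front (rotate right by 3).
"itathcjzzkjh" → "ttczkh" → "zkhttc".

zkhttc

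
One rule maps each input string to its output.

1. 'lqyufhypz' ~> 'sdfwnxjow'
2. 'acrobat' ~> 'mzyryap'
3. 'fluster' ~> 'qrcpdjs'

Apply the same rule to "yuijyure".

hwspcwsg

The pattern: move the first 3 characters to the end (rotate left by 3), then shift every letter 2 places backward in the alphabet (wrapping around).
Applying both steps to "yuijyure": "jyureyui", then "hwspcwsg".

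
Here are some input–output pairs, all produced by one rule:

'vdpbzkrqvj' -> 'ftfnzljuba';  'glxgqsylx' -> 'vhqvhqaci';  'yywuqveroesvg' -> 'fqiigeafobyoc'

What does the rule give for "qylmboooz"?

What's happening: shift every letter 10 places forward in the alphabet (wrapping around), then move the last 2 characters to the front (rotate right by 2).
For "qylmboooz", step one produces "aivwlyyyj"; step two turns that into "yjaivwlyy".

yjaivwlyy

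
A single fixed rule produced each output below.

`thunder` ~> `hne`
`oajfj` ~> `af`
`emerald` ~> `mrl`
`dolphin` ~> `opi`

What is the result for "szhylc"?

The rule is to keep every other character starting from the second (positions 2nd, 4th, 6th, ...).
So "szhylc" becomes "zyc".

zyc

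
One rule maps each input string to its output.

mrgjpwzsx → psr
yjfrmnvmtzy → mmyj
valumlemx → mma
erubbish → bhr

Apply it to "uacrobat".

Rule — keep one character in every 3, starting at position 2 (positions 2nd, 5th, 8th, ...), then move the first character to the end.
"uacrobat" → "aot" → "ota".

ota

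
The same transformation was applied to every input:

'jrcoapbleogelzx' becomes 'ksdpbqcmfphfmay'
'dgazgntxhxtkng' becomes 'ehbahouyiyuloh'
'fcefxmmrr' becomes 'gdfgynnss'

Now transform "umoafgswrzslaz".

In each case the input is transformed by: shift every letter 1 place forward in the alphabet (wrapping around).
"umoafgswrzslaz" → "vnpbghtxsatmba".

vnpbghtxsatmba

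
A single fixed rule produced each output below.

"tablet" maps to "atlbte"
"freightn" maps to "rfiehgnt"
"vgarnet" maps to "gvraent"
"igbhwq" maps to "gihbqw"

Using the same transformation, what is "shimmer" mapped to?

hsmiemr

Rule — swap each adjacent pair of characters (1↔2, 3↔4, ...).
"shimmer" → "hsmiemr".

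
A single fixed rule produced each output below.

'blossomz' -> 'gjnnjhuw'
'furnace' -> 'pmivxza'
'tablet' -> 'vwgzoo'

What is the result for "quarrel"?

Each output is the input with this applied: shift every letter 5 places backward in the alphabet (wrapping around), then move the first character to the end.
On "quarrel": the first step gives "lpvmmzg", and the second then gives "pvmmzgl".
(Check on "tablet": → "ovwgzo" → "vwgzoo" ✓)

pvmmzgl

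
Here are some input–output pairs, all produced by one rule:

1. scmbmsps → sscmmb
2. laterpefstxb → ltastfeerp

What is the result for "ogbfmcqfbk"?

The transformation: delete the last 2 characters, then take characters alternately from the front and the back (1st, last, 2nd, 2nd-last, ...).
For "ogbfmcqfbk" the result is "ofgqbcfm".

ofgqbcfm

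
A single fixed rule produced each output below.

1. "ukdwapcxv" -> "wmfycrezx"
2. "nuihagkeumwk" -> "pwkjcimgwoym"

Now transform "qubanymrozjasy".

swdcpaotqblcua

Looking at the pairs, the operation is to shift every letter 2 places forward in the alphabet (wrapping around).
So "qubanymrozjasy" becomes "swdcpaotqblcua".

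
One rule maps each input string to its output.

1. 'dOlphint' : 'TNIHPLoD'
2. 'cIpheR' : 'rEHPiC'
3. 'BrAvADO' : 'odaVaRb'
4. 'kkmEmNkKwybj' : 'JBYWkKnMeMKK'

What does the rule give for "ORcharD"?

Each output is the input with this applied: flip the case of every letter, then reverse the string.
For "ORcharD", step one produces "orCHARd"; step two turns that into "dRAHCro".
(Check on "kkmEmNkKwybj": → "KKMeMnKkWYBJ" → "JBYWkKnMeMKK" ✓)

dRAHCro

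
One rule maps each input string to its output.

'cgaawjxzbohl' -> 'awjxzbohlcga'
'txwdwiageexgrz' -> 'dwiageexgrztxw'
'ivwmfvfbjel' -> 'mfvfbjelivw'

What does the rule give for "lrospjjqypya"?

Looking at the pairs, the operation is to move the first 3 characters to the end (rotate left by 3).
So "lrospjjqypya" becomes "spjjqypyalro".

spjjqypyalro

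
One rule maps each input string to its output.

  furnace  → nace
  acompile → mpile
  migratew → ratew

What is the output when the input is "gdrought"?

ought

The pattern: delete the first 3 characters.
Applying that to "gdrought" gives "ought".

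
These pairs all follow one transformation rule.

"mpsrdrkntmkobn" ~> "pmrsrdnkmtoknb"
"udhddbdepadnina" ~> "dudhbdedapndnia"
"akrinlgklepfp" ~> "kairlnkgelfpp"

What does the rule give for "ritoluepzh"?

irotulpehz

Looking at the pairs, the operation is to swap each adjacent pair of characters (1↔2, 3↔4, ...).
"ritoluepzh" → "irotulpehz".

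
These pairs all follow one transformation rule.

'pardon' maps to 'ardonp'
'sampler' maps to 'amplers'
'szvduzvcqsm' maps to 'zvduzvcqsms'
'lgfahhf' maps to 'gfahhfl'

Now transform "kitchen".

Looking at the pairs, the operation is to move the first character to the end.
For "kitchen" the result is "itchenk".

itchenk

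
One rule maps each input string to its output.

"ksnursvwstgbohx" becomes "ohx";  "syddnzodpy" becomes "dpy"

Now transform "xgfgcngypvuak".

The rule is to keep only the last 3 characters.
Doing the same to "xgfgcngypvuak": "uak".

uak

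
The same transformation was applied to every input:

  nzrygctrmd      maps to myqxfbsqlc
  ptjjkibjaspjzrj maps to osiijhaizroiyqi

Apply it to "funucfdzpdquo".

etmtbecyocptn

Looking at the pairs, the operation is to shift every letter 1 place backward in the alphabet (wrapping around).
"funucfdzpdquo" → "etmtbecyocptn".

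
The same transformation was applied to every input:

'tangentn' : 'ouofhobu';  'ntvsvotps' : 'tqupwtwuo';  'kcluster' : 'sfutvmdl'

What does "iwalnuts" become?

tuvombxj

What's happening: reverse the string, then shift every letter 1 place forward in the alphabet (wrapping around).
"iwalnuts" → "tuvombxj".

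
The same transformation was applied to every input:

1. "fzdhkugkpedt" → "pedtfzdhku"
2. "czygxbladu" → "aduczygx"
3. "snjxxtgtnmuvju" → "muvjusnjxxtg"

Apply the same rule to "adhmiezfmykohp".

The transformation: swap the front and back halves of the string, then delete the first 2 characters.
On "adhmiezfmykohp" that produces "ykohpadhmiez".
(Check on "czygxbladu": → "bladuczygx" → "aduczygx" ✓)

ykohpadhmiez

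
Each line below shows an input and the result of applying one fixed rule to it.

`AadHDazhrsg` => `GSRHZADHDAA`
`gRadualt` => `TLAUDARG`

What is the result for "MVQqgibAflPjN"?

In each case the input is transformed by: reverse the string, then convert every letter to uppercase.
Doing the same to "MVQqgibAflPjN": "NJPLFABIGQQVM".

NJPLFABIGQQVM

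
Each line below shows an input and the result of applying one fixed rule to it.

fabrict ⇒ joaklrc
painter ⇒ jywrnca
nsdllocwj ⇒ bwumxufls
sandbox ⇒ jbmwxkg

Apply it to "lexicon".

In each case the input is transformed by: swap each adjacent pair of characters (1↔2, 3↔4, ...), then shift every letter 9 places forward in the alphabet (wrapping around).
Starting from "lexicon": after the first operation, "elixocn"; after the second, "nurgxlw".

nurgxlw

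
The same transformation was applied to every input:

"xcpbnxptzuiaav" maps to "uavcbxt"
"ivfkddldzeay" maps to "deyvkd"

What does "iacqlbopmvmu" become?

Looking at the pairs, the operation is to keep every other character starting from the second (positions 2nd, 4th, 6th, ...), then move the last 3 characters to the front (rotate right by 3).
On "iacqlbopmvmu": the first step gives "aqbpvu", and the second then gives "pvuaqb".

pvuaqb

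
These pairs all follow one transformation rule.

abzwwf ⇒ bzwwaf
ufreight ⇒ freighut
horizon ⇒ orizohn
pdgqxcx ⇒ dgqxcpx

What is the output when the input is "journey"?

In each case the input is transformed by: swap the first and last characters, then move the first character to the end.
For "journey" the result is "ournejy".
(Check on "pdgqxcx": → "xdgqxcp" → "dgqxcpx" ✓)

ournejy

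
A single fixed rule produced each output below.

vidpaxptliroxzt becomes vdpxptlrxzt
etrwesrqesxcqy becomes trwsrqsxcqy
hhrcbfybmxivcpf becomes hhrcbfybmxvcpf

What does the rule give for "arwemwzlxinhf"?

Each output is the input with this applied: remove every vowel.
Doing the same to "arwemwzlxinhf": "rwmwzlxnhf".

rwmwzlxnhf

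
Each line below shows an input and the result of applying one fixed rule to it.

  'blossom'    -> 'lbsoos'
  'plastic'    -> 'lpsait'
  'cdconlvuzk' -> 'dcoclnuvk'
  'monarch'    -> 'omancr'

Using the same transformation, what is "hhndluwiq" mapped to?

hhdnuliw

The transformation: swap each adjacent pair of characters (1↔2, 3↔4, ...), then delete the last character.
On "hhndluwiq" that produces "hhdnuliw".
(Check on "monarch": → "omancrh" → "omancr" ✓)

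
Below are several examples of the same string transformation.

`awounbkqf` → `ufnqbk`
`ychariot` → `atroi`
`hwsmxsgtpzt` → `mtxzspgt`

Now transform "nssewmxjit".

Rule — delete the first 3 characters, then take characters alternately from the front and the back (1st, last, 2nd, 2nd-last, ...).
Starting from "nssewmxjit": after the first operation, "ewmxjit"; after the second, "etwimjx".

etwimjx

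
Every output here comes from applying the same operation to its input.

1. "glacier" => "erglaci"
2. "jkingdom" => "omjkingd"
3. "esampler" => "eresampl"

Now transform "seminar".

In each case the input is transformed by: move the last 2 characters to the front (rotate right by 2).
Applying that to "seminar" gives "arsemin".

arsemin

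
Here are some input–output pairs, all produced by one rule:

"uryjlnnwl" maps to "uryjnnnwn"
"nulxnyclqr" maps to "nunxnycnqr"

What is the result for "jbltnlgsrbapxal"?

jbntnngsrbapxan

Rule — replace every "l" with "n".
For "jbltnlgsrbapxal" the result is "jbntnngsrbapxan".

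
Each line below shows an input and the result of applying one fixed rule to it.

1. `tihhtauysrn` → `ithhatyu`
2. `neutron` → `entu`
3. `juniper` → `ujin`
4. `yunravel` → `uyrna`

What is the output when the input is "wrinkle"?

In each case the input is transformed by: delete the last 3 characters, then swap each adjacent pair of characters (1↔2, 3↔4, ...).
For "wrinkle", step one produces "wrin"; step two turns that into "rwni".

rwni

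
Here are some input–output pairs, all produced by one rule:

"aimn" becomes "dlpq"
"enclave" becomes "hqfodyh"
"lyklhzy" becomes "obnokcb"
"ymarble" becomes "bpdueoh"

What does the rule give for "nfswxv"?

qivzay

In each case the input is transformed by: shift every letter 3 places forward in the alphabet (wrapping around).
Applying that to "nfswxv" gives "qivzay".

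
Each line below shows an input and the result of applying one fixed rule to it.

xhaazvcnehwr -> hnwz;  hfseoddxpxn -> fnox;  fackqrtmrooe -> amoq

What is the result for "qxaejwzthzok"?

jotx

Looking at the pairs, the operation is to keep one character in every 3, starting at position 2 (positions 2nd, 5th, 8th, ...), then sort the characters into alphabetical order.
Working it through for "qxaejwzthzok": intermediate "xjto", final "jotx".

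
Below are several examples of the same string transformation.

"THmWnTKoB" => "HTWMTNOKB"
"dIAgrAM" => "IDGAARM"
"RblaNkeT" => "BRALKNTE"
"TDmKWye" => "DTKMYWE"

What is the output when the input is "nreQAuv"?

The pattern: swap each adjacent pair of characters (1↔2, 3↔4, ...), then convert every letter to uppercase.
For "nreQAuv" the result is "RNQEUAV".

RNQEUAV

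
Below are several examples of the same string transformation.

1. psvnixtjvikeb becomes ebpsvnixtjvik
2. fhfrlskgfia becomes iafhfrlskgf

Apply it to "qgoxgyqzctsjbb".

What's happening: move the last 2 characters to the front (rotate right by 2).
So "qgoxgyqzctsjbb" becomes "bbqgoxgyqzctsj".

bbqgoxgyqzctsj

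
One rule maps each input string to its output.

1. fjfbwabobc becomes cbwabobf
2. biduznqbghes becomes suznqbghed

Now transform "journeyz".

zrneyu

Rule — delete the first 2 characters, then swap the first and last characters.
Working it through for "journeyz": intermediate "urneyz", final "zrneyu".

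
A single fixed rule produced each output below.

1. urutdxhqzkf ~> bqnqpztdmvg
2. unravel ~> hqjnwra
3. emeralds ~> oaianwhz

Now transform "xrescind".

The pattern: move the last character to the front, then shift every letter 4 places backward in the alphabet (wrapping around).
For "xrescind" the result is "ztnaoyej".

ztnaoyej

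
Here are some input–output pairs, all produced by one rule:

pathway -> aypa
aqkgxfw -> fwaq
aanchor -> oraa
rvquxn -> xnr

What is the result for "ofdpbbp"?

What's happening: move the last 2 characters to the front (rotate right by 2), then delete the last 3 characters.
For "ofdpbbp" the result is "bpof".
(Check on "aanchor": → "oraanch" → "oraa" ✓)

bpof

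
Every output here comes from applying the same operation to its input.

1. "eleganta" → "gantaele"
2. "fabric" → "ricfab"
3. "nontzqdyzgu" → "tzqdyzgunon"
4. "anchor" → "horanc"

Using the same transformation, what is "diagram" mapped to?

Looking at the pairs, the operation is to move the first 3 characters to the end (rotate left by 3).
On "diagram" that produces "gramdia".

gramdia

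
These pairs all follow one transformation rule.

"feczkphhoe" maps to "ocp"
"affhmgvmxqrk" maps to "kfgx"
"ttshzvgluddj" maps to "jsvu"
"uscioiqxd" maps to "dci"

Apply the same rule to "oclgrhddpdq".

The transformation: keep one character in every 3, starting at position 3 (positions 3rd, 6th, 9th, ...), then move the last character to the front.
Applying both steps to "oclgrhddpdq": "lhp", then "plh".

plh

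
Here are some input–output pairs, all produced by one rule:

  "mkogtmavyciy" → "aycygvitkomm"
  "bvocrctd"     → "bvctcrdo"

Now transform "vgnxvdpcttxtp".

Rule — sort the characters into alphabetical order, then take characters alternately from the front and the back (1st, last, 2nd, 2nd-last, ...).
"vgnxvdpcttxtp" → "cdgnpptttvvxx" → "cxdxgvnvptptt".

cxdxgvnvptptt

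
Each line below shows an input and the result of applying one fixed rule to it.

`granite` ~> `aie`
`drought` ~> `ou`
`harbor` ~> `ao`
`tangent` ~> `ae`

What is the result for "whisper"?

The transformation: keep only the vowels.
On "whisper" that produces "ie".

ie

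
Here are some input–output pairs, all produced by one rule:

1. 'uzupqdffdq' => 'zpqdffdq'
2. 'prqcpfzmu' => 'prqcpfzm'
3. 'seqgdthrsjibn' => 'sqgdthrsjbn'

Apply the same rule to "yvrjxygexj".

yvrjxygxj

Each output is the input with this applied: remove every vowel.
"yvrjxygexj" → "yvrjxygxj".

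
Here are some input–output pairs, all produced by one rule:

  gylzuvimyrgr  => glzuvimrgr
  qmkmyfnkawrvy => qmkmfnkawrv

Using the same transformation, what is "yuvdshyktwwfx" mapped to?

In each case the input is transformed by: remove every "y".
Applying that to "yuvdshyktwwfx" gives "uvdshktwwfx".

uvdshktwwfx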